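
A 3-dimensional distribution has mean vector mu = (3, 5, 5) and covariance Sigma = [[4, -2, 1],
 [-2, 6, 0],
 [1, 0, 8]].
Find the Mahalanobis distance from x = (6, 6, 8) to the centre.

Step 1 — centre the observation: (x - mu) = (3, 1, 3).

Step 2 — invert Sigma (cofactor / det for 3×3, or solve directly):
  Sigma^{-1} = [[0.3117, 0.1039, -0.039],
 [0.1039, 0.2013, -0.013],
 [-0.039, -0.013, 0.1299]].

Step 3 — form the quadratic (x - mu)^T · Sigma^{-1} · (x - mu):
  Sigma^{-1} · (x - mu) = (0.9221, 0.474, 0.2597).
  (x - mu)^T · [Sigma^{-1} · (x - mu)] = (3)·(0.9221) + (1)·(0.474) + (3)·(0.2597) = 4.0195.

Step 4 — take square root: d = √(4.0195) ≈ 2.0049.

d(x, mu) = √(4.0195) ≈ 2.0049


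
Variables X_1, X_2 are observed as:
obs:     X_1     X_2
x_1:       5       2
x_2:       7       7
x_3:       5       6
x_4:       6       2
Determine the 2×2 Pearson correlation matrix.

Step 1 — column means:
  mean(X_1) = (5 + 7 + 5 + 6) / 4 = 23/4 = 5.75
  mean(X_2) = (2 + 7 + 6 + 2) / 4 = 17/4 = 4.25

Step 2 — sample variances and covariances s[i,j] = (1/(n-1)) · Σ_k (x_{k,i} - mean_i) · (x_{k,j} - mean_j), with n-1 = 3:
  s[X_1,X_1] = ((-0.75)·(-0.75) + (1.25)·(1.25) + (-0.75)·(-0.75) + (0.25)·(0.25)) / 3 = 2.75/3 = 0.9167
  s[X_1,X_2] = ((-0.75)·(-2.25) + (1.25)·(2.75) + (-0.75)·(1.75) + (0.25)·(-2.25)) / 3 = 3.25/3 = 1.0833
  s[X_2,X_2] = ((-2.25)·(-2.25) + (2.75)·(2.75) + (1.75)·(1.75) + (-2.25)·(-2.25)) / 3 = 20.75/3 = 6.9167
  Sample standard deviations s_i = √(s[i,i]):
  s(X_1) = √(0.9167) = 0.9574
  s(X_2) = √(6.9167) = 2.63

Step 3 — r_{ij} = s_{ij} / (s_i · s_j):
  r[X_1,X_1] = 1 (diagonal).
  r[X_1,X_2] = 1.0833 / (0.9574 · 2.63) = 1.0833 / 2.518 = 0.4302
  r[X_2,X_2] = 1 (diagonal).

R is symmetric with unit diagonal. Assembling:

R = [[1, 0.4302],
 [0.4302, 1]]


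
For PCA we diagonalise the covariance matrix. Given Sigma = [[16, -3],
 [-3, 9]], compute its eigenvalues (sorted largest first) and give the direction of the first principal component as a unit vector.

Step 1 — characteristic polynomial of 2×2 Sigma:
  det(Sigma - λI) = λ² - trace · λ + det = 0.
  trace = 16 + 9 = 25, det = 16·9 - (-3)² = 135.
Step 2 — discriminant:
  Δ = trace² - 4·det = 625 - 540 = 85.
Step 3 — eigenvalues:
  λ = (trace ± √Δ)/2 = (25 ± 9.2195)/2,
  λ_1 = 17.1098,  λ_2 = 7.8902.

Step 4 — unit eigenvector for λ_1: solve (Sigma - λ_1 I)v = 0. First row:
  (16 - 17.1098)·v_x + (-3)·v_y = 0, i.e. (-1.1098)·v_x + (-3)·v_y = 0,
  so v ∝ (b, λ_1 - a) = (-3, 1.1098); multiply by -1 so the first entry is positive: u = (3, -1.1098).
  ||u|| = √((3)² + (-1.1098)²) = √(10.2316) ≈ 3.1987,
  v_1 = u/||u|| ≈ (0.9379, -0.3469) (||v_1|| = 1).

λ_1 = 17.1098,  λ_2 = 7.8902;  v_1 ≈ (0.9379, -0.3469)


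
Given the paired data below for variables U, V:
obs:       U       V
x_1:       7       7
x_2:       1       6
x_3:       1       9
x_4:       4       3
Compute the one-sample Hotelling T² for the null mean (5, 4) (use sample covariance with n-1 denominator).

Step 1 — sample mean vector:
  mean(U) = (7 + 1 + 1 + 4) / 4 = 13/4 = 3.25
  mean(V) = (7 + 6 + 9 + 3) / 4 = 25/4 = 6.25
  x̄ = (3.25, 6.25),  deviation x̄ - mu_0 = (3.25, 6.25) - (5, 4) = (-1.75, 2.25).

Step 2 — sample covariance matrix, S[i,j] = (1/(n-1)) · Σ_k (x_{k,i} - mean_i) · (x_{k,j} - mean_j), divisor n-1 = 3:
  S[U,U] = ((3.75)·(3.75) + (-2.25)·(-2.25) + (-2.25)·(-2.25) + (0.75)·(0.75)) / 3 = 24.75/3 = 8.25
  S[U,V] = ((3.75)·(0.75) + (-2.25)·(-0.25) + (-2.25)·(2.75) + (0.75)·(-3.25)) / 3 = -5.25/3 = -1.75
  S[V,V] = ((0.75)·(0.75) + (-0.25)·(-0.25) + (2.75)·(2.75) + (-3.25)·(-3.25)) / 3 = 18.75/3 = 6.25
  S = [[8.25, -1.75],
 [-1.75, 6.25]].

Step 3 — invert S. det(S) = 8.25·6.25 - (-1.75)² = 48.5.
  S^{-1} = (1/det) · [[d, -b], [-b, a]] = [[0.1289, 0.0361],
 [0.0361, 0.1701]].

Step 4 — quadratic form (x̄ - mu_0)^T · S^{-1} · (x̄ - mu_0):
  S^{-1} · (x̄ - mu_0) = (-0.1443, 0.3196),
  (x̄ - mu_0)^T · [...] = (-1.75)·(-0.1443) + (2.25)·(0.3196) = 0.9716.

Step 5 — scale by n: T² = 4 · 0.9716 = 3.8866.

T² ≈ 3.8866


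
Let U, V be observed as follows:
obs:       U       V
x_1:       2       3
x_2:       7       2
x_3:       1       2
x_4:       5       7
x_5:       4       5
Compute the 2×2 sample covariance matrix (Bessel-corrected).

Step 1 — column means:
  mean(U) = (2 + 7 + 1 + 5 + 4) / 5 = 19/5 = 3.8
  mean(V) = (3 + 2 + 2 + 7 + 5) / 5 = 19/5 = 3.8

Step 2 — sample covariance S[i,j] = (1/(n-1)) · Σ_k (x_{k,i} - mean_i) · (x_{k,j} - mean_j), with n-1 = 4.
  S[U,U] = ((-1.8)·(-1.8) + (3.2)·(3.2) + (-2.8)·(-2.8) + (1.2)·(1.2) + (0.2)·(0.2)) / 4 = 22.8/4 = 5.7
  S[U,V] = ((-1.8)·(-0.8) + (3.2)·(-1.8) + (-2.8)·(-1.8) + (1.2)·(3.2) + (0.2)·(1.2)) / 4 = 4.8/4 = 1.2
  S[V,V] = ((-0.8)·(-0.8) + (-1.8)·(-1.8) + (-1.8)·(-1.8) + (3.2)·(3.2) + (1.2)·(1.2)) / 4 = 18.8/4 = 4.7

S is symmetric (S[j,i] = S[i,j]). Assembling:

S = [[5.7, 1.2],
 [1.2, 4.7]]


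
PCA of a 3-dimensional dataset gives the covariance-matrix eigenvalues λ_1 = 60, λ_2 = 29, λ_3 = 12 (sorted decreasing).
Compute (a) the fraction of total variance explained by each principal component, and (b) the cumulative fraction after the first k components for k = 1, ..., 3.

Step 1 — total variance = trace(Sigma) = Σ λ_i = 60 + 29 + 12 = 101.

Step 2 — fraction explained by component i = λ_i / Σ λ:
  PC1: 60/101 = 0.5941
  PC2: 29/101 = 0.2871
  PC3: 12/101 = 0.1188

Step 3 — cumulative fraction after k components = (λ_1 + ... + λ_k) / Σ λ:
  k = 1: 60/101 = 0.5941
  k = 2: (60 + 29)/101 = 89/101 = 0.8812
  k = 3: (60 + 29 + 12)/101 = 101/101 = 1

Summary (fraction, with percent):

explained: PC1 0.5941 (59.41%), PC2 0.2871 (28.71%), PC3 0.1188 (11.88%);  cumulative: 0.5941, 0.8812, 1


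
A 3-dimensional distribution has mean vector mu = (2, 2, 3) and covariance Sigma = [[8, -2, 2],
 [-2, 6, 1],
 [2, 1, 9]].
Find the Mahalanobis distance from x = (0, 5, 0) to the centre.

Step 1 — centre the observation: (x - mu) = (-2, 3, -3).

Step 2 — invert Sigma (cofactor / det for 3×3, or solve directly):
  Sigma^{-1} = [[0.1489, 0.0562, -0.0393],
 [0.0562, 0.191, -0.0337],
 [-0.0393, -0.0337, 0.1236]].

Step 3 — form the quadratic (x - mu)^T · Sigma^{-1} · (x - mu):
  Sigma^{-1} · (x - mu) = (-0.0112, 0.5618, -0.3933).
  (x - mu)^T · [Sigma^{-1} · (x - mu)] = (-2)·(-0.0112) + (3)·(0.5618) + (-3)·(-0.3933) = 2.8876.

Step 4 — take square root: d = √(2.8876) ≈ 1.6993.

d(x, mu) = √(2.8876) ≈ 1.6993


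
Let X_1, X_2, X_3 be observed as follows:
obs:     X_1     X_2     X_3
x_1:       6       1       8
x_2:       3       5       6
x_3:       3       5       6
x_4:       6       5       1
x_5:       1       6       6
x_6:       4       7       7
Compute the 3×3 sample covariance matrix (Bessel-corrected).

Step 1 — column means:
  mean(X_1) = (6 + 3 + 3 + 6 + 1 + 4) / 6 = 23/6 = 3.8333
  mean(X_2) = (1 + 5 + 5 + 5 + 6 + 7) / 6 = 29/6 = 4.8333
  mean(X_3) = (8 + 6 + 6 + 1 + 6 + 7) / 6 = 34/6 = 5.6667

Step 2 — sample covariance S[i,j] = (1/(n-1)) · Σ_k (x_{k,i} - mean_i) · (x_{k,j} - mean_j), with n-1 = 5.
  S[X_1,X_1] = ((2.1667)·(2.1667) + (-0.8333)·(-0.8333) + (-0.8333)·(-0.8333) + (2.1667)·(2.1667) + (-2.8333)·(-2.8333) + (0.1667)·(0.1667)) / 5 = 18.8333/5 = 3.7667
  S[X_1,X_2] = ((2.1667)·(-3.8333) + (-0.8333)·(0.1667) + (-0.8333)·(0.1667) + (2.1667)·(0.1667) + (-2.8333)·(1.1667) + (0.1667)·(2.1667)) / 5 = -11.1667/5 = -2.2333
  S[X_1,X_3] = ((2.1667)·(2.3333) + (-0.8333)·(0.3333) + (-0.8333)·(0.3333) + (2.1667)·(-4.6667) + (-2.8333)·(0.3333) + (0.1667)·(1.3333)) / 5 = -6.3333/5 = -1.2667
  S[X_2,X_2] = ((-3.8333)·(-3.8333) + (0.1667)·(0.1667) + (0.1667)·(0.1667) + (0.1667)·(0.1667) + (1.1667)·(1.1667) + (2.1667)·(2.1667)) / 5 = 20.8333/5 = 4.1667
  S[X_2,X_3] = ((-3.8333)·(2.3333) + (0.1667)·(0.3333) + (0.1667)·(0.3333) + (0.1667)·(-4.6667) + (1.1667)·(0.3333) + (2.1667)·(1.3333)) / 5 = -6.3333/5 = -1.2667
  S[X_3,X_3] = ((2.3333)·(2.3333) + (0.3333)·(0.3333) + (0.3333)·(0.3333) + (-4.6667)·(-4.6667) + (0.3333)·(0.3333) + (1.3333)·(1.3333)) / 5 = 29.3333/5 = 5.8667

S is symmetric (S[j,i] = S[i,j]). Assembling:

S = [[3.7667, -2.2333, -1.2667],
 [-2.2333, 4.1667, -1.2667],
 [-1.2667, -1.2667, 5.8667]]


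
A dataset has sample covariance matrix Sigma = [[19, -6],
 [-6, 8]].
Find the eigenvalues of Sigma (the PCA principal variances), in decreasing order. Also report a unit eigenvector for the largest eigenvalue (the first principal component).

Step 1 — characteristic polynomial of 2×2 Sigma:
  det(Sigma - λI) = λ² - trace · λ + det = 0.
  trace = 19 + 8 = 27, det = 19·8 - (-6)² = 116.
Step 2 — discriminant:
  Δ = trace² - 4·det = 729 - 464 = 265.
Step 3 — eigenvalues:
  λ = (trace ± √Δ)/2 = (27 ± 16.2788)/2,
  λ_1 = 21.6394,  λ_2 = 5.3606.

Step 4 — unit eigenvector for λ_1: solve (Sigma - λ_1 I)v = 0. First row:
  (19 - 21.6394)·v_x + (-6)·v_y = 0, i.e. (-2.6394)·v_x + (-6)·v_y = 0,
  so v ∝ (b, λ_1 - a) = (-6, 2.6394); multiply by -1 so the first entry is positive: u = (6, -2.6394).
  ||u|| = √((6)² + (-2.6394)²) = √(42.9665) ≈ 6.5549,
  v_1 = u/||u|| ≈ (0.9153, -0.4027) (||v_1|| = 1).

λ_1 = 21.6394,  λ_2 = 5.3606;  v_1 ≈ (0.9153, -0.4027)


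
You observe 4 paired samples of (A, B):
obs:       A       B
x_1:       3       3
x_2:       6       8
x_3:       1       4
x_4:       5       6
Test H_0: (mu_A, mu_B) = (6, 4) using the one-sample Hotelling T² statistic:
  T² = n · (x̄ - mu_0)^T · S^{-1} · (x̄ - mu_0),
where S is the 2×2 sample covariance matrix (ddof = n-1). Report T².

Step 1 — sample mean vector:
  mean(A) = (3 + 6 + 1 + 5) / 4 = 15/4 = 3.75
  mean(B) = (3 + 8 + 4 + 6) / 4 = 21/4 = 5.25
  x̄ = (3.75, 5.25),  deviation x̄ - mu_0 = (3.75, 5.25) - (6, 4) = (-2.25, 1.25).

Step 2 — sample covariance matrix, S[i,j] = (1/(n-1)) · Σ_k (x_{k,i} - mean_i) · (x_{k,j} - mean_j), divisor n-1 = 3:
  S[A,A] = ((-0.75)·(-0.75) + (2.25)·(2.25) + (-2.75)·(-2.75) + (1.25)·(1.25)) / 3 = 14.75/3 = 4.9167
  S[A,B] = ((-0.75)·(-2.25) + (2.25)·(2.75) + (-2.75)·(-1.25) + (1.25)·(0.75)) / 3 = 12.25/3 = 4.0833
  S[B,B] = ((-2.25)·(-2.25) + (2.75)·(2.75) + (-1.25)·(-1.25) + (0.75)·(0.75)) / 3 = 14.75/3 = 4.9167
  S = [[4.9167, 4.0833],
 [4.0833, 4.9167]].

Step 3 — invert S. det(S) = 4.9167·4.9167 - (4.0833)² = 7.5.
  S^{-1} = (1/det) · [[d, -b], [-b, a]] = [[0.6556, -0.5444],
 [-0.5444, 0.6556]].

Step 4 — quadratic form (x̄ - mu_0)^T · S^{-1} · (x̄ - mu_0):
  S^{-1} · (x̄ - mu_0) = (-2.1556, 2.0444),
  (x̄ - mu_0)^T · [...] = (-2.25)·(-2.1556) + (1.25)·(2.0444) = 7.4056.

Step 5 — scale by n: T² = 4 · 7.4056 = 29.6222.

T² ≈ 29.6222


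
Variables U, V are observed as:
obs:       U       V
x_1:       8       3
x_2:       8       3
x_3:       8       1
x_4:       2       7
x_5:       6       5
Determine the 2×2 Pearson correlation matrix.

Step 1 — column means:
  mean(U) = (8 + 8 + 8 + 2 + 6) / 5 = 32/5 = 6.4
  mean(V) = (3 + 3 + 1 + 7 + 5) / 5 = 19/5 = 3.8

Step 2 — sample variances and covariances s[i,j] = (1/(n-1)) · Σ_k (x_{k,i} - mean_i) · (x_{k,j} - mean_j), with n-1 = 4:
  s[U,U] = ((1.6)·(1.6) + (1.6)·(1.6) + (1.6)·(1.6) + (-4.4)·(-4.4) + (-0.4)·(-0.4)) / 4 = 27.2/4 = 6.8
  s[U,V] = ((1.6)·(-0.8) + (1.6)·(-0.8) + (1.6)·(-2.8) + (-4.4)·(3.2) + (-0.4)·(1.2)) / 4 = -21.6/4 = -5.4
  s[V,V] = ((-0.8)·(-0.8) + (-0.8)·(-0.8) + (-2.8)·(-2.8) + (3.2)·(3.2) + (1.2)·(1.2)) / 4 = 20.8/4 = 5.2
  Sample standard deviations s_i = √(s[i,i]):
  s(U) = √(6.8) = 2.6077
  s(V) = √(5.2) = 2.2804

Step 3 — r_{ij} = s_{ij} / (s_i · s_j):
  r[U,U] = 1 (diagonal).
  r[U,V] = -5.4 / (2.6077 · 2.2804) = -5.4 / 5.9464 = -0.9081
  r[V,V] = 1 (diagonal).

R is symmetric with unit diagonal. Assembling:

R = [[1, -0.9081],
 [-0.9081, 1]]


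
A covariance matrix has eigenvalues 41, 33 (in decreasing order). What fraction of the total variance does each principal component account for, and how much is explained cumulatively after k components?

Step 1 — total variance = trace(Sigma) = Σ λ_i = 41 + 33 = 74.

Step 2 — fraction explained by component i = λ_i / Σ λ:
  PC1: 41/74 = 0.5541
  PC2: 33/74 = 0.4459

Step 3 — cumulative fraction after k components = (λ_1 + ... + λ_k) / Σ λ:
  k = 1: 41/74 = 0.5541
  k = 2: (41 + 33)/74 = 74/74 = 1

Summary (fraction, with percent):

explained: PC1 0.5541 (55.41%), PC2 0.4459 (44.59%);  cumulative: 0.5541, 1


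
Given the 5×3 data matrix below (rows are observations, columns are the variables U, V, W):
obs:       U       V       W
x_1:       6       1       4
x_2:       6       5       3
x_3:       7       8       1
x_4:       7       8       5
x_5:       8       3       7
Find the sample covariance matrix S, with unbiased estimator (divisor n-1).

Step 1 — column means:
  mean(U) = (6 + 6 + 7 + 7 + 8) / 5 = 34/5 = 6.8
  mean(V) = (1 + 5 + 8 + 8 + 3) / 5 = 25/5 = 5
  mean(W) = (4 + 3 + 1 + 5 + 7) / 5 = 20/5 = 4

Step 2 — sample covariance S[i,j] = (1/(n-1)) · Σ_k (x_{k,i} - mean_i) · (x_{k,j} - mean_j), with n-1 = 4.
  S[U,U] = ((-0.8)·(-0.8) + (-0.8)·(-0.8) + (0.2)·(0.2) + (0.2)·(0.2) + (1.2)·(1.2)) / 4 = 2.8/4 = 0.7
  S[U,V] = ((-0.8)·(-4) + (-0.8)·(0) + (0.2)·(3) + (0.2)·(3) + (1.2)·(-2)) / 4 = 2/4 = 0.5
  S[U,W] = ((-0.8)·(0) + (-0.8)·(-1) + (0.2)·(-3) + (0.2)·(1) + (1.2)·(3)) / 4 = 4/4 = 1
  S[V,V] = ((-4)·(-4) + (0)·(0) + (3)·(3) + (3)·(3) + (-2)·(-2)) / 4 = 38/4 = 9.5
  S[V,W] = ((-4)·(0) + (0)·(-1) + (3)·(-3) + (3)·(1) + (-2)·(3)) / 4 = -12/4 = -3
  S[W,W] = ((0)·(0) + (-1)·(-1) + (-3)·(-3) + (1)·(1) + (3)·(3)) / 4 = 20/4 = 5

S is symmetric (S[j,i] = S[i,j]). Assembling:

S = [[0.7, 0.5, 1],
 [0.5, 9.5, -3],
 [1, -3, 5]]


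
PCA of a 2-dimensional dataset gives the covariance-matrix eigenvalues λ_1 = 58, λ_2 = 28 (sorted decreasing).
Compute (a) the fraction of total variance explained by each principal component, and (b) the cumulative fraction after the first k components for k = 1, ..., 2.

Step 1 — total variance = trace(Sigma) = Σ λ_i = 58 + 28 = 86.

Step 2 — fraction explained by component i = λ_i / Σ λ:
  PC1: 58/86 = 0.6744
  PC2: 28/86 = 0.3256

Step 3 — cumulative fraction after k components = (λ_1 + ... + λ_k) / Σ λ:
  k = 1: 58/86 = 0.6744
  k = 2: (58 + 28)/86 = 86/86 = 1

Summary (fraction, with percent):

explained: PC1 0.6744 (67.44%), PC2 0.3256 (32.56%);  cumulative: 0.6744, 1


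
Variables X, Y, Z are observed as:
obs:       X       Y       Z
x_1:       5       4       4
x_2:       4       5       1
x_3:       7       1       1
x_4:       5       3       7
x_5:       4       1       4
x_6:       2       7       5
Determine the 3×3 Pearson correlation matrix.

Step 1 — column means:
  mean(X) = (5 + 4 + 7 + 5 + 4 + 2) / 6 = 27/6 = 4.5
  mean(Y) = (4 + 5 + 1 + 3 + 1 + 7) / 6 = 21/6 = 3.5
  mean(Z) = (4 + 1 + 1 + 7 + 4 + 5) / 6 = 22/6 = 3.6667

Step 2 — sample variances and covariances s[i,j] = (1/(n-1)) · Σ_k (x_{k,i} - mean_i) · (x_{k,j} - mean_j), with n-1 = 5:
  s[X,X] = ((0.5)·(0.5) + (-0.5)·(-0.5) + (2.5)·(2.5) + (0.5)·(0.5) + (-0.5)·(-0.5) + (-2.5)·(-2.5)) / 5 = 13.5/5 = 2.7
  s[X,Y] = ((0.5)·(0.5) + (-0.5)·(1.5) + (2.5)·(-2.5) + (0.5)·(-0.5) + (-0.5)·(-2.5) + (-2.5)·(3.5)) / 5 = -14.5/5 = -2.9
  s[X,Z] = ((0.5)·(0.3333) + (-0.5)·(-2.6667) + (2.5)·(-2.6667) + (0.5)·(3.3333) + (-0.5)·(0.3333) + (-2.5)·(1.3333)) / 5 = -7/5 = -1.4
  s[Y,Y] = ((0.5)·(0.5) + (1.5)·(1.5) + (-2.5)·(-2.5) + (-0.5)·(-0.5) + (-2.5)·(-2.5) + (3.5)·(3.5)) / 5 = 27.5/5 = 5.5
  s[Y,Z] = ((0.5)·(0.3333) + (1.5)·(-2.6667) + (-2.5)·(-2.6667) + (-0.5)·(3.3333) + (-2.5)·(0.3333) + (3.5)·(1.3333)) / 5 = 5/5 = 1
  s[Z,Z] = ((0.3333)·(0.3333) + (-2.6667)·(-2.6667) + (-2.6667)·(-2.6667) + (3.3333)·(3.3333) + (0.3333)·(0.3333) + (1.3333)·(1.3333)) / 5 = 27.3333/5 = 5.4667
  Sample standard deviations s_i = √(s[i,i]):
  s(X) = √(2.7) = 1.6432
  s(Y) = √(5.5) = 2.3452
  s(Z) = √(5.4667) = 2.3381

Step 3 — r_{ij} = s_{ij} / (s_i · s_j):
  r[X,X] = 1 (diagonal).
  r[X,Y] = -2.9 / (1.6432 · 2.3452) = -2.9 / 3.8536 = -0.7525
  r[X,Z] = -1.4 / (1.6432 · 2.3381) = -1.4 / 3.8419 = -0.3644
  r[Y,Y] = 1 (diagonal).
  r[Y,Z] = 1 / (2.3452 · 2.3381) = 1 / 5.4833 = 0.1824
  r[Z,Z] = 1 (diagonal).

R is symmetric with unit diagonal. Assembling:

R = [[1, -0.7525, -0.3644],
 [-0.7525, 1, 0.1824],
 [-0.3644, 0.1824, 1]]


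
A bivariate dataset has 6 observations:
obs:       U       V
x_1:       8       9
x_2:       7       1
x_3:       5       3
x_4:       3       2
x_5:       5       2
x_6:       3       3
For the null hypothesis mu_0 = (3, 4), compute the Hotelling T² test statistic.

Step 1 — sample mean vector:
  mean(U) = (8 + 7 + 5 + 3 + 5 + 3) / 6 = 31/6 = 5.1667
  mean(V) = (9 + 1 + 3 + 2 + 2 + 3) / 6 = 20/6 = 3.3333
  x̄ = (5.1667, 3.3333),  deviation x̄ - mu_0 = (5.1667, 3.3333) - (3, 4) = (2.1667, -0.6667).

Step 2 — sample covariance matrix, S[i,j] = (1/(n-1)) · Σ_k (x_{k,i} - mean_i) · (x_{k,j} - mean_j), divisor n-1 = 5:
  S[U,U] = ((2.8333)·(2.8333) + (1.8333)·(1.8333) + (-0.1667)·(-0.1667) + (-2.1667)·(-2.1667) + (-0.1667)·(-0.1667) + (-2.1667)·(-2.1667)) / 5 = 20.8333/5 = 4.1667
  S[U,V] = ((2.8333)·(5.6667) + (1.8333)·(-2.3333) + (-0.1667)·(-0.3333) + (-2.1667)·(-1.3333) + (-0.1667)·(-1.3333) + (-2.1667)·(-0.3333)) / 5 = 15.6667/5 = 3.1333
  S[V,V] = ((5.6667)·(5.6667) + (-2.3333)·(-2.3333) + (-0.3333)·(-0.3333) + (-1.3333)·(-1.3333) + (-1.3333)·(-1.3333) + (-0.3333)·(-0.3333)) / 5 = 41.3333/5 = 8.2667
  S = [[4.1667, 3.1333],
 [3.1333, 8.2667]].

Step 3 — invert S. det(S) = 4.1667·8.2667 - (3.1333)² = 24.6267.
  S^{-1} = (1/det) · [[d, -b], [-b, a]] = [[0.3357, -0.1272],
 [-0.1272, 0.1692]].

Step 4 — quadratic form (x̄ - mu_0)^T · S^{-1} · (x̄ - mu_0):
  S^{-1} · (x̄ - mu_0) = (0.8121, -0.3885),
  (x̄ - mu_0)^T · [...] = (2.1667)·(0.8121) + (-0.6667)·(-0.3885) = 2.0186.

Step 5 — scale by n: T² = 6 · 2.0186 = 12.1115.

T² ≈ 12.1115


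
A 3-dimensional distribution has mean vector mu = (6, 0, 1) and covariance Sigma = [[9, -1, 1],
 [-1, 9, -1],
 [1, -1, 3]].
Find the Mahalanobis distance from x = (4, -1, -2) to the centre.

Step 1 — centre the observation: (x - mu) = (-2, -1, -3).

Step 2 — invert Sigma (cofactor / det for 3×3, or solve directly):
  Sigma^{-1} = [[0.1161, 0.0089, -0.0357],
 [0.0089, 0.1161, 0.0357],
 [-0.0357, 0.0357, 0.3571]].

Step 3 — form the quadratic (x - mu)^T · Sigma^{-1} · (x - mu):
  Sigma^{-1} · (x - mu) = (-0.1339, -0.2411, -1.0357).
  (x - mu)^T · [Sigma^{-1} · (x - mu)] = (-2)·(-0.1339) + (-1)·(-0.2411) + (-3)·(-1.0357) = 3.6161.

Step 4 — take square root: d = √(3.6161) ≈ 1.9016.

d(x, mu) = √(3.6161) ≈ 1.9016


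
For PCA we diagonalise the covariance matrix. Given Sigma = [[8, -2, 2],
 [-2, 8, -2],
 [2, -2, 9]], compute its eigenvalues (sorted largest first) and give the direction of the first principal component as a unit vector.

Step 1 — characteristic polynomial p(λ) = det(λI - Sigma) = λ³ - tr·λ² + c_1·λ - det, where tr = trace, c_1 = sum of the principal 2×2 minors, det = det(Sigma):
  tr = 8 + 8 + 9 = 25,
  c_1 = (8·8 - (-2)²) + (8·9 - (2)²) + (8·9 - (-2)²) = 60 + 68 + 68 = 196,
  det = 8·(8·9 - (-2)²) - (-2)·((-2)·9 - (-2)·(2)) + (2)·((-2)·(-2) - 8·(2)) = 8·(68) - (-2)·(-14) + (2)·(-12) = 492.
  So p(λ) = λ³ - 25λ² + 196λ - 492.
Step 2 — look for an integer root (rational root theorem: any rational root is an integer divisor of 492). Testing λ = 6:
  p(6) = 216 - 900 + 1176 - 492 = 0  ✓
  Dividing out (λ - 6): p(λ) = (λ - 6)(λ² - 19λ + 82).
Step 3 — remaining eigenvalues from the quadratic λ² - 19λ + 82 = 0:
  Δ = 19² - 4·82 = 361 - 328 = 33,  λ = (19 ± √33)/2 = (19 ± 5.7446)/2 ≈ 12.3723 or 6.6277.
  Sorted: λ_1 = 12.3723,  λ_2 = 6.6277,  λ_3 = 6  (check: sum = 25 = tr ✓).

Step 4 — unit eigenvector for λ_1 ≈ 12.3723: v spans the null space of (Sigma - λ_1 I), whose rows are
  r_1 = (-4.3723, -2, 2),  r_2 = (-2, -4.3723, -2),  r_3 = (2, -2, -3.3723).
  v is orthogonal to every row, so take v ∝ r_1 × r_2 = ((-2)·(-2) - (2)·(-4.3723), (2)·(-2) - (-4.3723)·(-2), (-4.3723)·(-4.3723) - (-2)·(-2)) ≈ (12.7446, -12.7446, 15.1168).
  Let u = (12.7446, -12.7446, 15.1168).
  ||u|| = √((12.7446)² + (-12.7446)² + (15.1168)²) = √(553.3667) ≈ 23.5237,  v_1 = u/||u|| ≈ (0.5418, -0.5418, 0.6426) (||v_1|| = 1).

λ_1 = 12.3723,  λ_2 = 6.6277,  λ_3 = 6;  v_1 ≈ (0.5418, -0.5418, 0.6426)


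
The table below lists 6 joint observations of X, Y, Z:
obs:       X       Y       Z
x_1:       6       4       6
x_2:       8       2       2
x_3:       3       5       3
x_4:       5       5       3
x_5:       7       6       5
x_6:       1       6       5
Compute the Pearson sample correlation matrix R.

Step 1 — column means:
  mean(X) = (6 + 8 + 3 + 5 + 7 + 1) / 6 = 30/6 = 5
  mean(Y) = (4 + 2 + 5 + 5 + 6 + 6) / 6 = 28/6 = 4.6667
  mean(Z) = (6 + 2 + 3 + 3 + 5 + 5) / 6 = 24/6 = 4

Step 2 — sample variances and covariances s[i,j] = (1/(n-1)) · Σ_k (x_{k,i} - mean_i) · (x_{k,j} - mean_j), with n-1 = 5:
  s[X,X] = ((1)·(1) + (3)·(3) + (-2)·(-2) + (0)·(0) + (2)·(2) + (-4)·(-4)) / 5 = 34/5 = 6.8
  s[X,Y] = ((1)·(-0.6667) + (3)·(-2.6667) + (-2)·(0.3333) + (0)·(0.3333) + (2)·(1.3333) + (-4)·(1.3333)) / 5 = -12/5 = -2.4
  s[X,Z] = ((1)·(2) + (3)·(-2) + (-2)·(-1) + (0)·(-1) + (2)·(1) + (-4)·(1)) / 5 = -4/5 = -0.8
  s[Y,Y] = ((-0.6667)·(-0.6667) + (-2.6667)·(-2.6667) + (0.3333)·(0.3333) + (0.3333)·(0.3333) + (1.3333)·(1.3333) + (1.3333)·(1.3333)) / 5 = 11.3333/5 = 2.2667
  s[Y,Z] = ((-0.6667)·(2) + (-2.6667)·(-2) + (0.3333)·(-1) + (0.3333)·(-1) + (1.3333)·(1) + (1.3333)·(1)) / 5 = 6/5 = 1.2
  s[Z,Z] = ((2)·(2) + (-2)·(-2) + (-1)·(-1) + (-1)·(-1) + (1)·(1) + (1)·(1)) / 5 = 12/5 = 2.4
  Sample standard deviations s_i = √(s[i,i]):
  s(X) = √(6.8) = 2.6077
  s(Y) = √(2.2667) = 1.5055
  s(Z) = √(2.4) = 1.5492

Step 3 — r_{ij} = s_{ij} / (s_i · s_j):
  r[X,X] = 1 (diagonal).
  r[X,Y] = -2.4 / (2.6077 · 1.5055) = -2.4 / 3.926 = -0.6113
  r[X,Z] = -0.8 / (2.6077 · 1.5492) = -0.8 / 4.0398 = -0.198
  r[Y,Y] = 1 (diagonal).
  r[Y,Z] = 1.2 / (1.5055 · 1.5492) = 1.2 / 2.3324 = 0.5145
  r[Z,Z] = 1 (diagonal).

R is symmetric with unit diagonal. Assembling:

R = [[1, -0.6113, -0.198],
 [-0.6113, 1, 0.5145],
 [-0.198, 0.5145, 1]]


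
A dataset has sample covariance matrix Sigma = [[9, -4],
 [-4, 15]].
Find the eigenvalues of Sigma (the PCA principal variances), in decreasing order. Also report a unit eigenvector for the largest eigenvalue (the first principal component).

Step 1 — characteristic polynomial of 2×2 Sigma:
  det(Sigma - λI) = λ² - trace · λ + det = 0.
  trace = 9 + 15 = 24, det = 9·15 - (-4)² = 119.
Step 2 — discriminant:
  Δ = trace² - 4·det = 576 - 476 = 100.
Step 3 — eigenvalues:
  λ = (trace ± √Δ)/2 = (24 ± 10)/2,
  λ_1 = 17,  λ_2 = 7.

Step 4 — unit eigenvector for λ_1: solve (Sigma - λ_1 I)v = 0. First row:
  (9 - 17)·v_x + (-4)·v_y = 0, i.e. (-8)·v_x + (-4)·v_y = 0,
  so v ∝ (b, λ_1 - a) = (-4, 8); multiply by -1 so the first entry is positive: u = (4, -8).
  ||u|| = √((4)² + (-8)²) = √(80) ≈ 8.9443,
  v_1 = u/||u|| ≈ (0.4472, -0.8944) (||v_1|| = 1).

λ_1 = 17,  λ_2 = 7;  v_1 ≈ (0.4472, -0.8944)


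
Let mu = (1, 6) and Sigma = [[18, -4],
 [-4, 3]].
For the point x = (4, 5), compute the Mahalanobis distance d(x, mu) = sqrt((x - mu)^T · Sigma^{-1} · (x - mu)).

Step 1 — centre the observation: (x - mu) = (3, -1).

Step 2 — invert Sigma. det(Sigma) = 18·3 - (-4)² = 38.
  Sigma^{-1} = (1/det) · [[d, -b], [-b, a]] = [[0.0789, 0.1053],
 [0.1053, 0.4737]].

Step 3 — form the quadratic (x - mu)^T · Sigma^{-1} · (x - mu):
  Sigma^{-1} · (x - mu) = (0.1316, -0.1579).
  (x - mu)^T · [Sigma^{-1} · (x - mu)] = (3)·(0.1316) + (-1)·(-0.1579) = 0.5526.

Step 4 — take square root: d = √(0.5526) ≈ 0.7434.

d(x, mu) = √(0.5526) ≈ 0.7434


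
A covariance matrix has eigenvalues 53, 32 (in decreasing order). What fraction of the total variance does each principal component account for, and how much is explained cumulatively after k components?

Step 1 — total variance = trace(Sigma) = Σ λ_i = 53 + 32 = 85.

Step 2 — fraction explained by component i = λ_i / Σ λ:
  PC1: 53/85 = 0.6235
  PC2: 32/85 = 0.3765

Step 3 — cumulative fraction after k components = (λ_1 + ... + λ_k) / Σ λ:
  k = 1: 53/85 = 0.6235
  k = 2: (53 + 32)/85 = 85/85 = 1

Summary (fraction, with percent):

explained: PC1 0.6235 (62.35%), PC2 0.3765 (37.65%);  cumulative: 0.6235, 1


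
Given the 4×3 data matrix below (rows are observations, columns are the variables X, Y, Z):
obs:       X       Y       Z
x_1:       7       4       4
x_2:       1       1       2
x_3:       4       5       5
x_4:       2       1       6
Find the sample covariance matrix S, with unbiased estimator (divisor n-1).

Step 1 — column means:
  mean(X) = (7 + 1 + 4 + 2) / 4 = 14/4 = 3.5
  mean(Y) = (4 + 1 + 5 + 1) / 4 = 11/4 = 2.75
  mean(Z) = (4 + 2 + 5 + 6) / 4 = 17/4 = 4.25

Step 2 — sample covariance S[i,j] = (1/(n-1)) · Σ_k (x_{k,i} - mean_i) · (x_{k,j} - mean_j), with n-1 = 3.
  S[X,X] = ((3.5)·(3.5) + (-2.5)·(-2.5) + (0.5)·(0.5) + (-1.5)·(-1.5)) / 3 = 21/3 = 7
  S[X,Y] = ((3.5)·(1.25) + (-2.5)·(-1.75) + (0.5)·(2.25) + (-1.5)·(-1.75)) / 3 = 12.5/3 = 4.1667
  S[X,Z] = ((3.5)·(-0.25) + (-2.5)·(-2.25) + (0.5)·(0.75) + (-1.5)·(1.75)) / 3 = 2.5/3 = 0.8333
  S[Y,Y] = ((1.25)·(1.25) + (-1.75)·(-1.75) + (2.25)·(2.25) + (-1.75)·(-1.75)) / 3 = 12.75/3 = 4.25
  S[Y,Z] = ((1.25)·(-0.25) + (-1.75)·(-2.25) + (2.25)·(0.75) + (-1.75)·(1.75)) / 3 = 2.25/3 = 0.75
  S[Z,Z] = ((-0.25)·(-0.25) + (-2.25)·(-2.25) + (0.75)·(0.75) + (1.75)·(1.75)) / 3 = 8.75/3 = 2.9167

S is symmetric (S[j,i] = S[i,j]). Assembling:

S = [[7, 4.1667, 0.8333],
 [4.1667, 4.25, 0.75],
 [0.8333, 0.75, 2.9167]]


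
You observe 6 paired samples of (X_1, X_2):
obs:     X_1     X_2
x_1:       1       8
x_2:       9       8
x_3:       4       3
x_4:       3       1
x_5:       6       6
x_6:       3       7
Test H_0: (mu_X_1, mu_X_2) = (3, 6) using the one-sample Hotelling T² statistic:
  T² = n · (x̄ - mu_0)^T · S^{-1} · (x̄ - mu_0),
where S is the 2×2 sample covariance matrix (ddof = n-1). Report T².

Step 1 — sample mean vector:
  mean(X_1) = (1 + 9 + 4 + 3 + 6 + 3) / 6 = 26/6 = 4.3333
  mean(X_2) = (8 + 8 + 3 + 1 + 6 + 7) / 6 = 33/6 = 5.5
  x̄ = (4.3333, 5.5),  deviation x̄ - mu_0 = (4.3333, 5.5) - (3, 6) = (1.3333, -0.5).

Step 2 — sample covariance matrix, S[i,j] = (1/(n-1)) · Σ_k (x_{k,i} - mean_i) · (x_{k,j} - mean_j), divisor n-1 = 5:
  S[X_1,X_1] = ((-3.3333)·(-3.3333) + (4.6667)·(4.6667) + (-0.3333)·(-0.3333) + (-1.3333)·(-1.3333) + (1.6667)·(1.6667) + (-1.3333)·(-1.3333)) / 5 = 39.3333/5 = 7.8667
  S[X_1,X_2] = ((-3.3333)·(2.5) + (4.6667)·(2.5) + (-0.3333)·(-2.5) + (-1.3333)·(-4.5) + (1.6667)·(0.5) + (-1.3333)·(1.5)) / 5 = 9/5 = 1.8
  S[X_2,X_2] = ((2.5)·(2.5) + (2.5)·(2.5) + (-2.5)·(-2.5) + (-4.5)·(-4.5) + (0.5)·(0.5) + (1.5)·(1.5)) / 5 = 41.5/5 = 8.3
  S = [[7.8667, 1.8],
 [1.8, 8.3]].

Step 3 — invert S. det(S) = 7.8667·8.3 - (1.8)² = 62.0533.
  S^{-1} = (1/det) · [[d, -b], [-b, a]] = [[0.1338, -0.029],
 [-0.029, 0.1268]].

Step 4 — quadratic form (x̄ - mu_0)^T · S^{-1} · (x̄ - mu_0):
  S^{-1} · (x̄ - mu_0) = (0.1928, -0.1021),
  (x̄ - mu_0)^T · [...] = (1.3333)·(0.1928) + (-0.5)·(-0.1021) = 0.3082.

Step 5 — scale by n: T² = 6 · 0.3082 = 1.8489.

T² ≈ 1.8489


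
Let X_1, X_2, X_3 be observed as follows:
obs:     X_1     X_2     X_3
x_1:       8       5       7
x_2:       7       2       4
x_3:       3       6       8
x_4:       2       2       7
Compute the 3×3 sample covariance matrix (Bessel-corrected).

Step 1 — column means:
  mean(X_1) = (8 + 7 + 3 + 2) / 4 = 20/4 = 5
  mean(X_2) = (5 + 2 + 6 + 2) / 4 = 15/4 = 3.75
  mean(X_3) = (7 + 4 + 8 + 7) / 4 = 26/4 = 6.5

Step 2 — sample covariance S[i,j] = (1/(n-1)) · Σ_k (x_{k,i} - mean_i) · (x_{k,j} - mean_j), with n-1 = 3.
  S[X_1,X_1] = ((3)·(3) + (2)·(2) + (-2)·(-2) + (-3)·(-3)) / 3 = 26/3 = 8.6667
  S[X_1,X_2] = ((3)·(1.25) + (2)·(-1.75) + (-2)·(2.25) + (-3)·(-1.75)) / 3 = 1/3 = 0.3333
  S[X_1,X_3] = ((3)·(0.5) + (2)·(-2.5) + (-2)·(1.5) + (-3)·(0.5)) / 3 = -8/3 = -2.6667
  S[X_2,X_2] = ((1.25)·(1.25) + (-1.75)·(-1.75) + (2.25)·(2.25) + (-1.75)·(-1.75)) / 3 = 12.75/3 = 4.25
  S[X_2,X_3] = ((1.25)·(0.5) + (-1.75)·(-2.5) + (2.25)·(1.5) + (-1.75)·(0.5)) / 3 = 7.5/3 = 2.5
  S[X_3,X_3] = ((0.5)·(0.5) + (-2.5)·(-2.5) + (1.5)·(1.5) + (0.5)·(0.5)) / 3 = 9/3 = 3

S is symmetric (S[j,i] = S[i,j]). Assembling:

S = [[8.6667, 0.3333, -2.6667],
 [0.3333, 4.25, 2.5],
 [-2.6667, 2.5, 3]]


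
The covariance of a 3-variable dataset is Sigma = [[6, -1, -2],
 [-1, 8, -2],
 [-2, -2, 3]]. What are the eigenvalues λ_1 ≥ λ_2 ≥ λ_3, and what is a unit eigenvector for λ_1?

Step 1 — characteristic polynomial p(λ) = det(λI - Sigma) = λ³ - tr·λ² + c_1·λ - det, where tr = trace, c_1 = sum of the principal 2×2 minors, det = det(Sigma):
  tr = 6 + 8 + 3 = 17,
  c_1 = (6·8 - (-1)²) + (6·3 - (-2)²) + (8·3 - (-2)²) = 47 + 14 + 20 = 81,
  det = 6·(8·3 - (-2)²) - (-1)·((-1)·3 - (-2)·(-2)) + (-2)·((-1)·(-2) - 8·(-2)) = 6·(20) - (-1)·(-7) + (-2)·(18) = 77.
  So p(λ) = λ³ - 17λ² + 81λ - 77.
Step 2 — look for an integer root (rational root theorem: any rational root is an integer divisor of 77). Testing λ = 7:
  p(7) = 343 - 833 + 567 - 77 = 0  ✓
  Dividing out (λ - 7): p(λ) = (λ - 7)(λ² - 10λ + 11).
Step 3 — remaining eigenvalues from the quadratic λ² - 10λ + 11 = 0:
  Δ = 10² - 4·11 = 100 - 44 = 56,  λ = (10 ± √56)/2 = (10 ± 7.4833)/2 ≈ 8.7417 or 1.2583.
  Sorted: λ_1 = 8.7417,  λ_2 = 7,  λ_3 = 1.2583  (check: sum = 17 = tr ✓).

Step 4 — unit eigenvector for λ_1 ≈ 8.7417: v spans the null space of (Sigma - λ_1 I), whose rows are
  r_1 = (-2.7417, -1, -2),  r_2 = (-1, -0.7417, -2),  r_3 = (-2, -2, -5.7417).
  v is orthogonal to every row, so take v ∝ r_1 × r_2 = ((-1)·(-2) - (-2)·(-0.7417), (-2)·(-1) - (-2.7417)·(-2), (-2.7417)·(-0.7417) - (-1)·(-1)) ≈ (0.5167, -3.4833, 1.0334).
  Let u = (0.5167, -3.4833, 1.0334).
  ||u|| = √((0.5167)² + (-3.4833)² + (1.0334)²) = √(13.4683) ≈ 3.6699,  v_1 = u/||u|| ≈ (0.1408, -0.9492, 0.2816) (||v_1|| = 1).

λ_1 = 8.7417,  λ_2 = 7,  λ_3 = 1.2583;  v_1 ≈ (0.1408, -0.9492, 0.2816)


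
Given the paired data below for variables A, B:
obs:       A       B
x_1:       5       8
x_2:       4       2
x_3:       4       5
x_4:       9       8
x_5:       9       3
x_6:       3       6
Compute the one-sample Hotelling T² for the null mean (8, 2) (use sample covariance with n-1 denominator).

Step 1 — sample mean vector:
  mean(A) = (5 + 4 + 4 + 9 + 9 + 3) / 6 = 34/6 = 5.6667
  mean(B) = (8 + 2 + 5 + 8 + 3 + 6) / 6 = 32/6 = 5.3333
  x̄ = (5.6667, 5.3333),  deviation x̄ - mu_0 = (5.6667, 5.3333) - (8, 2) = (-2.3333, 3.3333).

Step 2 — sample covariance matrix, S[i,j] = (1/(n-1)) · Σ_k (x_{k,i} - mean_i) · (x_{k,j} - mean_j), divisor n-1 = 5:
  S[A,A] = ((-0.6667)·(-0.6667) + (-1.6667)·(-1.6667) + (-1.6667)·(-1.6667) + (3.3333)·(3.3333) + (3.3333)·(3.3333) + (-2.6667)·(-2.6667)) / 5 = 35.3333/5 = 7.0667
  S[A,B] = ((-0.6667)·(2.6667) + (-1.6667)·(-3.3333) + (-1.6667)·(-0.3333) + (3.3333)·(2.6667) + (3.3333)·(-2.3333) + (-2.6667)·(0.6667)) / 5 = 3.6667/5 = 0.7333
  S[B,B] = ((2.6667)·(2.6667) + (-3.3333)·(-3.3333) + (-0.3333)·(-0.3333) + (2.6667)·(2.6667) + (-2.3333)·(-2.3333) + (0.6667)·(0.6667)) / 5 = 31.3333/5 = 6.2667
  S = [[7.0667, 0.7333],
 [0.7333, 6.2667]].

Step 3 — invert S. det(S) = 7.0667·6.2667 - (0.7333)² = 43.7467.
  S^{-1} = (1/det) · [[d, -b], [-b, a]] = [[0.1432, -0.0168],
 [-0.0168, 0.1615]].

Step 4 — quadratic form (x̄ - mu_0)^T · S^{-1} · (x̄ - mu_0):
  S^{-1} · (x̄ - mu_0) = (-0.3901, 0.5776),
  (x̄ - mu_0)^T · [...] = (-2.3333)·(-0.3901) + (3.3333)·(0.5776) = 2.8355.

Step 5 — scale by n: T² = 6 · 2.8355 = 17.0131.

T² ≈ 17.0131


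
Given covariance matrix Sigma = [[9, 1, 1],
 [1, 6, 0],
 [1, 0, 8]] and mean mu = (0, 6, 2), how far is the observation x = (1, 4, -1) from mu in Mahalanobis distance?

Step 1 — centre the observation: (x - mu) = (1, -2, -3).

Step 2 — invert Sigma (cofactor / det for 3×3, or solve directly):
  Sigma^{-1} = [[0.1148, -0.0191, -0.0144],
 [-0.0191, 0.1699, 0.0024],
 [-0.0144, 0.0024, 0.1268]].

Step 3 — form the quadratic (x - mu)^T · Sigma^{-1} · (x - mu):
  Sigma^{-1} · (x - mu) = (0.1962, -0.366, -0.3995).
  (x - mu)^T · [Sigma^{-1} · (x - mu)] = (1)·(0.1962) + (-2)·(-0.366) + (-3)·(-0.3995) = 2.1268.

Step 4 — take square root: d = √(2.1268) ≈ 1.4584.

d(x, mu) = √(2.1268) ≈ 1.4584


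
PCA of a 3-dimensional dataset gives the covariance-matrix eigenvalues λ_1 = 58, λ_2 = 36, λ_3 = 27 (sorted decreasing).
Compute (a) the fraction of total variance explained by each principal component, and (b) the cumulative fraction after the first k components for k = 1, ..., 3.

Step 1 — total variance = trace(Sigma) = Σ λ_i = 58 + 36 + 27 = 121.

Step 2 — fraction explained by component i = λ_i / Σ λ:
  PC1: 58/121 = 0.4793
  PC2: 36/121 = 0.2975
  PC3: 27/121 = 0.2231

Step 3 — cumulative fraction after k components = (λ_1 + ... + λ_k) / Σ λ:
  k = 1: 58/121 = 0.4793
  k = 2: (58 + 36)/121 = 94/121 = 0.7769
  k = 3: (58 + 36 + 27)/121 = 121/121 = 1

Summary (fraction, with percent):

explained: PC1 0.4793 (47.93%), PC2 0.2975 (29.75%), PC3 0.2231 (22.31%);  cumulative: 0.4793, 0.7769, 1


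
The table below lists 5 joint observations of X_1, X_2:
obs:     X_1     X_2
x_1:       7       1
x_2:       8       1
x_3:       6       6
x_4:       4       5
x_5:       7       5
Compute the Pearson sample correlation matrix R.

Step 1 — column means:
  mean(X_1) = (7 + 8 + 6 + 4 + 7) / 5 = 32/5 = 6.4
  mean(X_2) = (1 + 1 + 6 + 5 + 5) / 5 = 18/5 = 3.6

Step 2 — sample variances and covariances s[i,j] = (1/(n-1)) · Σ_k (x_{k,i} - mean_i) · (x_{k,j} - mean_j), with n-1 = 4:
  s[X_1,X_1] = ((0.6)·(0.6) + (1.6)·(1.6) + (-0.4)·(-0.4) + (-2.4)·(-2.4) + (0.6)·(0.6)) / 4 = 9.2/4 = 2.3
  s[X_1,X_2] = ((0.6)·(-2.6) + (1.6)·(-2.6) + (-0.4)·(2.4) + (-2.4)·(1.4) + (0.6)·(1.4)) / 4 = -9.2/4 = -2.3
  s[X_2,X_2] = ((-2.6)·(-2.6) + (-2.6)·(-2.6) + (2.4)·(2.4) + (1.4)·(1.4) + (1.4)·(1.4)) / 4 = 23.2/4 = 5.8
  Sample standard deviations s_i = √(s[i,i]):
  s(X_1) = √(2.3) = 1.5166
  s(X_2) = √(5.8) = 2.4083

Step 3 — r_{ij} = s_{ij} / (s_i · s_j):
  r[X_1,X_1] = 1 (diagonal).
  r[X_1,X_2] = -2.3 / (1.5166 · 2.4083) = -2.3 / 3.6524 = -0.6297
  r[X_2,X_2] = 1 (diagonal).

R is symmetric with unit diagonal. Assembling:

R = [[1, -0.6297],
 [-0.6297, 1]]


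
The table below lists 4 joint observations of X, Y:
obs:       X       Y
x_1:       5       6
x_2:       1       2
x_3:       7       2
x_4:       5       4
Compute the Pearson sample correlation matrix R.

Step 1 — column means:
  mean(X) = (5 + 1 + 7 + 5) / 4 = 18/4 = 4.5
  mean(Y) = (6 + 2 + 2 + 4) / 4 = 14/4 = 3.5

Step 2 — sample variances and covariances s[i,j] = (1/(n-1)) · Σ_k (x_{k,i} - mean_i) · (x_{k,j} - mean_j), with n-1 = 3:
  s[X,X] = ((0.5)·(0.5) + (-3.5)·(-3.5) + (2.5)·(2.5) + (0.5)·(0.5)) / 3 = 19/3 = 6.3333
  s[X,Y] = ((0.5)·(2.5) + (-3.5)·(-1.5) + (2.5)·(-1.5) + (0.5)·(0.5)) / 3 = 3/3 = 1
  s[Y,Y] = ((2.5)·(2.5) + (-1.5)·(-1.5) + (-1.5)·(-1.5) + (0.5)·(0.5)) / 3 = 11/3 = 3.6667
  Sample standard deviations s_i = √(s[i,i]):
  s(X) = √(6.3333) = 2.5166
  s(Y) = √(3.6667) = 1.9149

Step 3 — r_{ij} = s_{ij} / (s_i · s_j):
  r[X,X] = 1 (diagonal).
  r[X,Y] = 1 / (2.5166 · 1.9149) = 1 / 4.8189 = 0.2075
  r[Y,Y] = 1 (diagonal).

R is symmetric with unit diagonal. Assembling:

R = [[1, 0.2075],
 [0.2075, 1]]


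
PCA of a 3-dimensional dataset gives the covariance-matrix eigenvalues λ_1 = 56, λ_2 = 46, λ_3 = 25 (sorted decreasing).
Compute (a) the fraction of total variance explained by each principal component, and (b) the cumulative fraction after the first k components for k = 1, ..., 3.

Step 1 — total variance = trace(Sigma) = Σ λ_i = 56 + 46 + 25 = 127.

Step 2 — fraction explained by component i = λ_i / Σ λ:
  PC1: 56/127 = 0.4409
  PC2: 46/127 = 0.3622
  PC3: 25/127 = 0.1969

Step 3 — cumulative fraction after k components = (λ_1 + ... + λ_k) / Σ λ:
  k = 1: 56/127 = 0.4409
  k = 2: (56 + 46)/127 = 102/127 = 0.8031
  k = 3: (56 + 46 + 25)/127 = 127/127 = 1

Summary (fraction, with percent):

explained: PC1 0.4409 (44.09%), PC2 0.3622 (36.22%), PC3 0.1969 (19.69%);  cumulative: 0.4409, 0.8031, 1


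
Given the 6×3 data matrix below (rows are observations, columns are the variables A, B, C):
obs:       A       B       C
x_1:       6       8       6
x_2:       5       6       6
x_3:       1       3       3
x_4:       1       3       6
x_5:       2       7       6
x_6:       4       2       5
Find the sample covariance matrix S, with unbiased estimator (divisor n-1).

Step 1 — column means:
  mean(A) = (6 + 5 + 1 + 1 + 2 + 4) / 6 = 19/6 = 3.1667
  mean(B) = (8 + 6 + 3 + 3 + 7 + 2) / 6 = 29/6 = 4.8333
  mean(C) = (6 + 6 + 3 + 6 + 6 + 5) / 6 = 32/6 = 5.3333

Step 2 — sample covariance S[i,j] = (1/(n-1)) · Σ_k (x_{k,i} - mean_i) · (x_{k,j} - mean_j), with n-1 = 5.
  S[A,A] = ((2.8333)·(2.8333) + (1.8333)·(1.8333) + (-2.1667)·(-2.1667) + (-2.1667)·(-2.1667) + (-1.1667)·(-1.1667) + (0.8333)·(0.8333)) / 5 = 22.8333/5 = 4.5667
  S[A,B] = ((2.8333)·(3.1667) + (1.8333)·(1.1667) + (-2.1667)·(-1.8333) + (-2.1667)·(-1.8333) + (-1.1667)·(2.1667) + (0.8333)·(-2.8333)) / 5 = 14.1667/5 = 2.8333
  S[A,C] = ((2.8333)·(0.6667) + (1.8333)·(0.6667) + (-2.1667)·(-2.3333) + (-2.1667)·(0.6667) + (-1.1667)·(0.6667) + (0.8333)·(-0.3333)) / 5 = 5.6667/5 = 1.1333
  S[B,B] = ((3.1667)·(3.1667) + (1.1667)·(1.1667) + (-1.8333)·(-1.8333) + (-1.8333)·(-1.8333) + (2.1667)·(2.1667) + (-2.8333)·(-2.8333)) / 5 = 30.8333/5 = 6.1667
  S[B,C] = ((3.1667)·(0.6667) + (1.1667)·(0.6667) + (-1.8333)·(-2.3333) + (-1.8333)·(0.6667) + (2.1667)·(0.6667) + (-2.8333)·(-0.3333)) / 5 = 8.3333/5 = 1.6667
  S[C,C] = ((0.6667)·(0.6667) + (0.6667)·(0.6667) + (-2.3333)·(-2.3333) + (0.6667)·(0.6667) + (0.6667)·(0.6667) + (-0.3333)·(-0.3333)) / 5 = 7.3333/5 = 1.4667

S is symmetric (S[j,i] = S[i,j]). Assembling:

S = [[4.5667, 2.8333, 1.1333],
 [2.8333, 6.1667, 1.6667],
 [1.1333, 1.6667, 1.4667]]


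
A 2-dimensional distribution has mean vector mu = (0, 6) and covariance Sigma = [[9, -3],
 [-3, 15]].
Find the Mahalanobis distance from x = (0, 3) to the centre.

Step 1 — centre the observation: (x - mu) = (0, -3).

Step 2 — invert Sigma. det(Sigma) = 9·15 - (-3)² = 126.
  Sigma^{-1} = (1/det) · [[d, -b], [-b, a]] = [[0.119, 0.0238],
 [0.0238, 0.0714]].

Step 3 — form the quadratic (x - mu)^T · Sigma^{-1} · (x - mu):
  Sigma^{-1} · (x - mu) = (-0.0714, -0.2143).
  (x - mu)^T · [Sigma^{-1} · (x - mu)] = (0)·(-0.0714) + (-3)·(-0.2143) = 0.6429.

Step 4 — take square root: d = √(0.6429) ≈ 0.8018.

d(x, mu) = √(0.6429) ≈ 0.8018


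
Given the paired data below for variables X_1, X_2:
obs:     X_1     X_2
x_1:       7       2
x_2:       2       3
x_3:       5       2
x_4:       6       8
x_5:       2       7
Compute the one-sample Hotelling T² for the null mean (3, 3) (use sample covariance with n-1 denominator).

Step 1 — sample mean vector:
  mean(X_1) = (7 + 2 + 5 + 6 + 2) / 5 = 22/5 = 4.4
  mean(X_2) = (2 + 3 + 2 + 8 + 7) / 5 = 22/5 = 4.4
  x̄ = (4.4, 4.4),  deviation x̄ - mu_0 = (4.4, 4.4) - (3, 3) = (1.4, 1.4).

Step 2 — sample covariance matrix, S[i,j] = (1/(n-1)) · Σ_k (x_{k,i} - mean_i) · (x_{k,j} - mean_j), divisor n-1 = 4:
  S[X_1,X_1] = ((2.6)·(2.6) + (-2.4)·(-2.4) + (0.6)·(0.6) + (1.6)·(1.6) + (-2.4)·(-2.4)) / 4 = 21.2/4 = 5.3
  S[X_1,X_2] = ((2.6)·(-2.4) + (-2.4)·(-1.4) + (0.6)·(-2.4) + (1.6)·(3.6) + (-2.4)·(2.6)) / 4 = -4.8/4 = -1.2
  S[X_2,X_2] = ((-2.4)·(-2.4) + (-1.4)·(-1.4) + (-2.4)·(-2.4) + (3.6)·(3.6) + (2.6)·(2.6)) / 4 = 33.2/4 = 8.3
  S = [[5.3, -1.2],
 [-1.2, 8.3]].

Step 3 — invert S. det(S) = 5.3·8.3 - (-1.2)² = 42.55.
  S^{-1} = (1/det) · [[d, -b], [-b, a]] = [[0.1951, 0.0282],
 [0.0282, 0.1246]].

Step 4 — quadratic form (x̄ - mu_0)^T · S^{-1} · (x̄ - mu_0):
  S^{-1} · (x̄ - mu_0) = (0.3126, 0.2139),
  (x̄ - mu_0)^T · [...] = (1.4)·(0.3126) + (1.4)·(0.2139) = 0.737.

Step 5 — scale by n: T² = 5 · 0.737 = 3.6851.

T² ≈ 3.6851
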